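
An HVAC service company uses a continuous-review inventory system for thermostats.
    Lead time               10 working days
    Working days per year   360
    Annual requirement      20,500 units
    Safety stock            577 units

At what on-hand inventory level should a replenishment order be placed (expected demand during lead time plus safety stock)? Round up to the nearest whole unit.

Daily demand d = 20,500 / 360 = 56.944 units/day
Demand during lead time = 56.944 × 10 = 569.44
Reorder point = 569.44 + 577 = 1,146.44 → round up

1,147 units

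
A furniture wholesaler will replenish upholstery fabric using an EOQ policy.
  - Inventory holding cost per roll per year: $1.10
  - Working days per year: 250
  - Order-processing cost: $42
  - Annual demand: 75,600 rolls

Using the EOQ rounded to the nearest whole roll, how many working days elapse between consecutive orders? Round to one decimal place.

7.9 days

Optimal lot size Q* = (2 × 75,600 × $42 / $1.1)^½ ≈ 2,402.73 → Q = 2,403 rolls
T = Q/D × 250 days = 2,403/75,600 × 250 = 7.946 days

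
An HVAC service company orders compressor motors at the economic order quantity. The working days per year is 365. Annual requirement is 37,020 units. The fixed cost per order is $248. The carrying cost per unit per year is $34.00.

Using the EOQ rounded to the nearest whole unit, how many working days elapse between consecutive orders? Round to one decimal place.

Q* = √(2·D·S / H) = √(2·37,020·248 / 34) = √540,056.5 ≈ 734.89 → Q = 735 units
Days between orders = 365 / (D/Q) = 365 / 50.367 ≈ 7.247

7.2 days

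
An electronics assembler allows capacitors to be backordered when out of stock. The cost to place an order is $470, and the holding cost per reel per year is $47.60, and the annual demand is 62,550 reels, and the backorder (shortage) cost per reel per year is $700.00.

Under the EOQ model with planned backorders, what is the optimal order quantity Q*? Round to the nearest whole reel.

Q* = √(2DS/H) · √((H + b)/b)
   = √(2 × 62,550 × 470 / 47.6) · √((47.6 + 700) / 700)
   = 1,111.410 × 1.0334 ≈ 1,148.58

1,149 reels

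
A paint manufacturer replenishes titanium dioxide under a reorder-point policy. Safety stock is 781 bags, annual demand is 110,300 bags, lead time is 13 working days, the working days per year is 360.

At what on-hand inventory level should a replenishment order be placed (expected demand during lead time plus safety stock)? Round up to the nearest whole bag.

Daily demand d = 110,300 / 360 = 306.389 bags/day
Demand during lead time = 306.389 × 13 = 3,983.06
Reorder point = 3,983.06 + 781 = 4,764.06 → round up

4,765 bags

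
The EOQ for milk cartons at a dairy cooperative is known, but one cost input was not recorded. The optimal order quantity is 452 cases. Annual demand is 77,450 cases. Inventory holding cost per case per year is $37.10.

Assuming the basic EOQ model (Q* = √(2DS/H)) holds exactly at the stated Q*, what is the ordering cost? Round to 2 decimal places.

$48.93

From Q* = √(2DS/H) ⇒ Q*² = 2DS/H.
S = Q²H / (2D) = 452² × 37.1 / (2 × 77,450) = 48.9327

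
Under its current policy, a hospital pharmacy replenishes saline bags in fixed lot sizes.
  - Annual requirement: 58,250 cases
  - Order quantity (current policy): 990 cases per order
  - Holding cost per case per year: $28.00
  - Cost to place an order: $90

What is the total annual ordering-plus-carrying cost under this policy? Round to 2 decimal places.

Orders/yr = 58,250/990 = 58.838; ordering cost = 58.838 × $90 = $5,295.45
Average inventory = 990/2 = 495; holding cost = 495 × $28 = $13,860.00
Total = $5,295.45 + $13,860.00 = $19,155.45

$19,155.45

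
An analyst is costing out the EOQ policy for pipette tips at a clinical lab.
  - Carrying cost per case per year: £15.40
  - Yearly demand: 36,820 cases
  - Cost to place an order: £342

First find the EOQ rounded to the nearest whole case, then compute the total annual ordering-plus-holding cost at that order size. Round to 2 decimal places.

£19,693.84

EOQ = √(2DS/H) = √(2 × 36,820 × 342 / 15.4)
    = √(1,635,381.82) ≈ 1,278.82 → Q = 1,279 cases
Orders/yr = 36,820/1,279 = 28.788; ordering cost = 28.788 × £342 = £9,845.54
Average inventory = 1,279/2 = 639.5; holding cost = 639.5 × £15.4 = £9,848.30
Total = £9,845.54 + £9,848.30 = £19,693.84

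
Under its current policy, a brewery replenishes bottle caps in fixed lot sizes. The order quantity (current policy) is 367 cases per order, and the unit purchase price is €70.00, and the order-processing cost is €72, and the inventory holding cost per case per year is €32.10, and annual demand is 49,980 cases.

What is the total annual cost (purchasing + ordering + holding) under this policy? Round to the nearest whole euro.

€3,514,296

Ordering: D/Q × S = 49,980/367 × €72 = €9,805.34
Holding:  Q/2 × H = 367/2 × €32.1 = €5,890.35
Purchase cost = D·C = 49,980 × 70 = €3,498,600.00
Total = €9,805.34 + €5,890.35 + €3,498,600.00 = €3,514,295.69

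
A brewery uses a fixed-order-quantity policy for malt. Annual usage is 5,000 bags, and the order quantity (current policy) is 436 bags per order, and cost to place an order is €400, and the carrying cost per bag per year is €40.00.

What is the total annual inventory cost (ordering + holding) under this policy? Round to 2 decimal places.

Ordering: D/Q × S = 5,000/436 × €400 = €4,587.16
Holding:  Q/2 × H = 436/2 × €40 = €8,720.00
Total = €4,587.16 + €8,720.00 = €13,307.16

€13,307.16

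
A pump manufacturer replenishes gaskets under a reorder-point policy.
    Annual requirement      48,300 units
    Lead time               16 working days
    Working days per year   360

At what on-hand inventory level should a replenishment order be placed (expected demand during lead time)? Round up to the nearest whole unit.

Daily demand d = 48,300 / 360 = 134.167 units/day
Demand during lead time = 134.167 × 16 = 2,146.67
Reorder point = 2,146.67 → round up

2,147 units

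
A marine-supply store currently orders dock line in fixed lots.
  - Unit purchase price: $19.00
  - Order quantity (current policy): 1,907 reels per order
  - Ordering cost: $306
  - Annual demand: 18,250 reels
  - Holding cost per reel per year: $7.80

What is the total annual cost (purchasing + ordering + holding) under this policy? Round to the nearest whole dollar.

$357,116

Orders/yr = 18,250/1,907 = 9.570; ordering cost = 9.570 × $306 = $2,928.42
Average inventory = 1,907/2 = 953.5; holding cost = 953.5 × $7.8 = $7,437.30
Purchase cost = D·C = 18,250 × 19 = $346,750.00
Total = $2,928.42 + $7,437.30 + $346,750.00 = $357,115.72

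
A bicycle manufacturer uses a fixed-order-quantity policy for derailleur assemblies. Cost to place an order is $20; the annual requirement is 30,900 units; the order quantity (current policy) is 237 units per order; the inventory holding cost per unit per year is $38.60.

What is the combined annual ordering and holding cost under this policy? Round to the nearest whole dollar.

$7,182

Orders/yr = 30,900/237 = 130.380; ordering cost = 130.380 × $20 = $2,607.59
Average inventory = 237/2 = 118.5; holding cost = 118.5 × $38.6 = $4,574.10
Total = $2,607.59 + $4,574.10 = $7,181.69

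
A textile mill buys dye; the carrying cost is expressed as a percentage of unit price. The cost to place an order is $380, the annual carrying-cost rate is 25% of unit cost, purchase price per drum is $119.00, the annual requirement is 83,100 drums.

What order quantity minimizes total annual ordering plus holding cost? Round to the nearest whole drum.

H = i·C = 0.25 × $119 = $29.7500 per drum-year
Q* = √(2·D·S / H) = √(2·83,100·380 / 29.75) = √2,122,890.8 ≈ 1,457.01

1,457 drums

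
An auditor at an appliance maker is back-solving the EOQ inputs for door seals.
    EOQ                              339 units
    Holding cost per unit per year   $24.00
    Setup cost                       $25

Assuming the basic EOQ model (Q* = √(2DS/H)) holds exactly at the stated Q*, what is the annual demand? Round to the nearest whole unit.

EOQ relation: Q² = 2DS/H, so rearrange for the unknown.
D = Q²H / (2S) = 339² × 24 / (2 × 25) = 55,162.08

55,162 units per year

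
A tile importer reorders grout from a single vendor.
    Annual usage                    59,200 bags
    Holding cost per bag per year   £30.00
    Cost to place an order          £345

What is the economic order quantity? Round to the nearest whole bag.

1,167 bags

Q* = √(2·D·S / H) = √(2·59,200·345 / 30) = √1,361,600.0 ≈ 1,166.88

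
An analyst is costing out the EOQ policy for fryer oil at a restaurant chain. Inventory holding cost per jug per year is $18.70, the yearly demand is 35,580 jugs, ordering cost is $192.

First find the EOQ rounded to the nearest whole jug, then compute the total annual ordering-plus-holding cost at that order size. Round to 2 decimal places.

$15,984.14

EOQ = √(2DS/H) = √(2 × 35,580 × 192 / 18.7)
    = √(730,626.74) ≈ 854.77 → Q = 855 jugs
Ordering: D/Q × S = 35,580/855 × $192 = $7,989.89
Holding:  Q/2 × H = 855/2 × $18.7 = $7,994.25
Total = $7,989.89 + $7,994.25 = $15,984.14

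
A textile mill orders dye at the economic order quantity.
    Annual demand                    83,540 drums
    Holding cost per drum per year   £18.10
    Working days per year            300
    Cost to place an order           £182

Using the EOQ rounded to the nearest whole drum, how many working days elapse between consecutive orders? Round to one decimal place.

4.7 days

Optimal lot size Q* = (2 × 83,540 × £182 / £18.1)^½ ≈ 1,296.16 → Q = 1,296 drums
T = Q/D × 300 days = 1,296/83,540 × 300 = 4.654 days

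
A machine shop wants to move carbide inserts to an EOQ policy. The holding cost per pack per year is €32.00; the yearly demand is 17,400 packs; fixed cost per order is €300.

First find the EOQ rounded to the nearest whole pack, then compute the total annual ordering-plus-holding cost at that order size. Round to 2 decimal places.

EOQ = √(2DS/H) = √(2 × 17,400 × 300 / 32)
    = √(326,250.00) ≈ 571.18 → Q = 571 packs
Orders/yr = 17,400/571 = 30.473; ordering cost = 30.473 × €300 = €9,141.86
Average inventory = 571/2 = 285.5; holding cost = 285.5 × €32 = €9,136.00
Total = €9,141.86 + €9,136.00 = €18,277.86

€18,277.86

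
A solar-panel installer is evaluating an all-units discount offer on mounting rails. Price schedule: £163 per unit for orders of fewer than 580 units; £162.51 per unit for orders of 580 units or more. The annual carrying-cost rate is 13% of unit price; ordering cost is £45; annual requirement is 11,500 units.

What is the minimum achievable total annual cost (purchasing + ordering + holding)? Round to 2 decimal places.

£1,875,883.87

H₁ = 13%×£163 = £21.1900;  H₂ = 13%×£162.51 = £21.1263
EOQ₁ = √(2×11,500×45/21.1900) = 221.01  (< 580, feasible at tier 1)
EOQ₂ = √(2×11,500×45/21.1263) = 221.34  (< 580 → use Q = 580 at tier-2 price)
TC(tier 1 (EOQ₁), Q≈221.0) = £1,879,183.12
TC(tier 2, Q≈580.0) = £1,875,883.87
Minimum at tier 2: £1,875,883.87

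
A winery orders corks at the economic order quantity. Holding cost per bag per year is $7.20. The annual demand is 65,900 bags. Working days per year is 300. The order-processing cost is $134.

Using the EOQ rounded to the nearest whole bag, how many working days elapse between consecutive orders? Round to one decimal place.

7.1 days

EOQ = √(2DS/H) = √(2 × 65,900 × 134 / 7.2)
    = √(2,452,944.44) ≈ 1,566.19 → Q = 1,566 bags
Cycle time = (working days × Q)/D = (300 × 1,566) / 65,900 = 7.129 days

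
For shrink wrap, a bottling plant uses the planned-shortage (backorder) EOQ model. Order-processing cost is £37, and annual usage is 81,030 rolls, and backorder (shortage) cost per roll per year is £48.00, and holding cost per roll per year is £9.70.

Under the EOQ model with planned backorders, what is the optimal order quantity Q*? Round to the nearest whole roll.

Q* = √(2DS/H) · √((H + b)/b)
   = √(2 × 81,030 × 37 / 9.7) · √((9.7 + 48) / 48)
   = 786.236 × 1.0964 ≈ 862.03

862 rolls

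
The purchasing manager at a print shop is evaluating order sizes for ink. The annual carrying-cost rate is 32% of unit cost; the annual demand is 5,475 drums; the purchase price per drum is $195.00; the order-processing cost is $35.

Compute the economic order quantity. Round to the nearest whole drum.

78 drums

Carrying cost H = $195 × 32% = $62.4000/drum/yr
Optimal lot size Q* = (2 × 5,475 × $35 / $62.4)^½ ≈ 78.37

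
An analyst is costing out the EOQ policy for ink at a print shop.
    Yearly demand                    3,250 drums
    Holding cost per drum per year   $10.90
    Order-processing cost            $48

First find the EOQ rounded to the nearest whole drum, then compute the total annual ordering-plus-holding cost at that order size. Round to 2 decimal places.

$1,844.13

EOQ = √(2DS/H) = √(2 × 3,250 × 48 / 10.9)
    = √(28,623.85) ≈ 169.19 → Q = 169 drums
Ordering: D/Q × S = 3,250/169 × $48 = $923.08
Holding:  Q/2 × H = 169/2 × $10.9 = $921.05
Total = $923.08 + $921.05 = $1,844.13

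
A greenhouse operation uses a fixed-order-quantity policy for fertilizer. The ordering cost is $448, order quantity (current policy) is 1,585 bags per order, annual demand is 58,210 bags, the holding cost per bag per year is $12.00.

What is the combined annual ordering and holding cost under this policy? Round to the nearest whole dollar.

$25,963

Orders/yr = 58,210/1,585 = 36.726; ordering cost = 36.726 × $448 = $16,453.05
Average inventory = 1,585/2 = 792.5; holding cost = 792.5 × $12 = $9,510.00
Total = $16,453.05 + $9,510.00 = $25,963.05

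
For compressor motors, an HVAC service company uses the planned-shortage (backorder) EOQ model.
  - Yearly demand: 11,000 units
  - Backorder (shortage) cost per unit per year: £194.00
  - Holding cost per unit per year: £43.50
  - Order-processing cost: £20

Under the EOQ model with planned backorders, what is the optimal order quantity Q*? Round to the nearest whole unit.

111 units

Basic EOQ = √(2·11,000·20/43.5) = 100.573
Backorder adjustment √((H+b)/b) = √((43.5+194)/194) = 1.1064
Q* = 100.573 × 1.1064 ≈ 111.28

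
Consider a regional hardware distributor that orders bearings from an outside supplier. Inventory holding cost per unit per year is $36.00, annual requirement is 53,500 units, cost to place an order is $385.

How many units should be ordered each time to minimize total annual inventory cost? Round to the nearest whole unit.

1,070 units

EOQ = √(2DS/H) = √(2 × 53,500 × 385 / 36)
    = √(1,144,305.56) ≈ 1,069.72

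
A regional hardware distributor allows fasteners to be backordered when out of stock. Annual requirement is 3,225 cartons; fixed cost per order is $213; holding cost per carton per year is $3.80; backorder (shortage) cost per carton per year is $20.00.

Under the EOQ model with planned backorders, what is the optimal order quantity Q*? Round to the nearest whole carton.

Q* = √(2DS/H) · √((H + b)/b)
   = √(2 × 3,225 × 213 / 3.8) · √((3.8 + 20) / 20)
   = 601.282 × 1.0909 ≈ 655.92

656 cartons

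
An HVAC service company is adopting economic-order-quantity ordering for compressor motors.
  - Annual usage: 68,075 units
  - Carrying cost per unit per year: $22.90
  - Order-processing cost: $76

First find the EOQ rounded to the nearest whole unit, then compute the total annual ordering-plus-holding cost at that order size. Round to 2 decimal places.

2DS/H = 2·68,075·76/22.9 = 451,851.53
EOQ = √451,851.53 ≈ 672.20 → Q = 672 units
Annual ordering cost = (D/Q)·S = (68,075/672) × 76 = $7,698.96
Annual holding cost  = (Q/2)·H = (672/2) × 22.9 = $7,694.40
Total = $7,698.96 + $7,694.40 = $15,393.36

$15,393.36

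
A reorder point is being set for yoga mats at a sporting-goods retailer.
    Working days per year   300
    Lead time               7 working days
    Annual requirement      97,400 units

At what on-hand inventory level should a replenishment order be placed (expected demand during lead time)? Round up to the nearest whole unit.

Daily demand d = 97,400 / 300 = 324.667 units/day
Demand during lead time = 324.667 × 7 = 2,272.67
Reorder point = 2,272.67 → round up

2,273 units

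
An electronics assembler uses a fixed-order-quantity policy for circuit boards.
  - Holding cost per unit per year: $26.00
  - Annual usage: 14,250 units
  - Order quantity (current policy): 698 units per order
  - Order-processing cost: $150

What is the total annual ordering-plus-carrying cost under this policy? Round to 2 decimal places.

$12,136.32

Orders/yr = 14,250/698 = 20.415; ordering cost = 20.415 × $150 = $3,062.32
Average inventory = 698/2 = 349; holding cost = 349 × $26 = $9,074.00
Total = $3,062.32 + $9,074.00 = $12,136.32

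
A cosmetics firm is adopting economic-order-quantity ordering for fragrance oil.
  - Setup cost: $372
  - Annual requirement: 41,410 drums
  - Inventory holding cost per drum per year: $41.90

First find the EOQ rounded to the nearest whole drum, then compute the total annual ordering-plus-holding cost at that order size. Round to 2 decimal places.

EOQ = √(2DS/H) = √(2 × 41,410 × 372 / 41.9)
    = √(735,299.28) ≈ 857.50 → Q = 857 drums
Orders/yr = 41,410/857 = 48.320; ordering cost = 48.320 × $372 = $17,974.94
Average inventory = 857/2 = 428.5; holding cost = 428.5 × $41.9 = $17,954.15
Total = $17,974.94 + $17,954.15 = $35,929.09

$35,929.09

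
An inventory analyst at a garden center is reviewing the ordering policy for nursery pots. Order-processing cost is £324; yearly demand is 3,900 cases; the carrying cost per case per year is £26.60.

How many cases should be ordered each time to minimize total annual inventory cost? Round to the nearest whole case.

Optimal lot size Q* = (2 × 3,900 × £324 / £26.6)^½ ≈ 308.23

308 cases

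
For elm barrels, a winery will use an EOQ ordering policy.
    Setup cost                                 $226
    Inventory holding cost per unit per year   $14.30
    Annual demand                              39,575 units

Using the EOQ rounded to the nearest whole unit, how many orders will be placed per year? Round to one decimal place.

35.4 orders per year

Optimal lot size Q* = (2 × 39,575 × $226 / $14.3)^½ ≈ 1,118.44 → Q = 1,118
N = D/Q = 39,575/1,118 ≈ 35.398 orders/yr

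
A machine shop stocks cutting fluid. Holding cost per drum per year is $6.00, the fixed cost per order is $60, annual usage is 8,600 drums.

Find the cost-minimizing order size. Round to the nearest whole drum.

2DS/H = 2·8,600·60/6 = 172,000.00
EOQ = √172,000.00 ≈ 414.73

415 drums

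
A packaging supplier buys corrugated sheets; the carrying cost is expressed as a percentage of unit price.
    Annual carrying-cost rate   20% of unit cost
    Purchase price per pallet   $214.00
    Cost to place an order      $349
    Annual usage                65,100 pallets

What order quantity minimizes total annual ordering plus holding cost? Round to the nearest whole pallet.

1,030 pallets

Carrying cost H = $214 × 20% = $42.8000/pallet/yr
2DS/H = 2·65,100·349/42.8 = 1,061,677.57
EOQ = √1,061,677.57 ≈ 1,030.38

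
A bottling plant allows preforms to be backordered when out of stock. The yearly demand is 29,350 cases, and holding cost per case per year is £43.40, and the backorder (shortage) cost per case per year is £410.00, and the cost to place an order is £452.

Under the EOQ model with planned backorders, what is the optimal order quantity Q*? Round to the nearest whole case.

Basic EOQ = √(2·29,350·452/43.4) = 781.886
Backorder adjustment √((H+b)/b) = √((43.4+410)/410) = 1.0516
Q* = 781.886 × 1.0516 ≈ 822.23

822 cases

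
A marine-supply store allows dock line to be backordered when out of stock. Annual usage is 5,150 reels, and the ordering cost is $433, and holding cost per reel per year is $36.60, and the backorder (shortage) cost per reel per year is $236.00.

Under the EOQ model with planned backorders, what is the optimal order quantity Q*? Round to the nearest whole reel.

375 reels

Basic EOQ = √(2·5,150·433/36.6) = 349.078
Backorder adjustment √((H+b)/b) = √((36.6+236)/236) = 1.0747
Q* = 349.078 × 1.0747 ≈ 375.17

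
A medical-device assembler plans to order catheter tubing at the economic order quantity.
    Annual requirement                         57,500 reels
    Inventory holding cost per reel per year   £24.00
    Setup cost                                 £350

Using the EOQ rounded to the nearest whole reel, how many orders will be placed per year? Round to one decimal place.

44.4 orders per year

2DS/H = 2·57,500·350/24 = 1,677,083.33
EOQ = √1,677,083.33 ≈ 1,295.02 → Q = 1,295
N = D/Q = 57,500/1,295 ≈ 44.402 orders/yr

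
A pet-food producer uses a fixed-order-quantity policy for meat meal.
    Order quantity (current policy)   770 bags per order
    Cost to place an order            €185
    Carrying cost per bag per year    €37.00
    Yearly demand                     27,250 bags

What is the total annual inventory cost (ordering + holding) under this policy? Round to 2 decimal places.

Annual ordering cost = (D/Q)·S = (27,250/770) × 185 = €6,547.08
Annual holding cost  = (Q/2)·H = (770/2) × 37 = €14,245.00
Total = €6,547.08 + €14,245.00 = €20,792.08

€20,792.08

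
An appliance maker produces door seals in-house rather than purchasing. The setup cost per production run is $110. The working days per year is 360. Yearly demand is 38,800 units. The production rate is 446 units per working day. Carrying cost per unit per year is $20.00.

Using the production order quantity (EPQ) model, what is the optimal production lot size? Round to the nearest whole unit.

d = 38,800/360 = 107.7778 units/day;  effective holding cost H(1 − d/p) = 20·(1 − 107.7778/446) = 15.16692
Q* = √(2DS / H_eff) = √(2·38,800·110 / 15.16692) ≈ 750.20

750 units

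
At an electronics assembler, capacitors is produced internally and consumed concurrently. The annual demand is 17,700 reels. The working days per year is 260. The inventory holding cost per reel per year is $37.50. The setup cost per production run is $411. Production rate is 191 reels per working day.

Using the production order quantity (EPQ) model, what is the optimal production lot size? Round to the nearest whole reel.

776 reels

Daily demand d = 17,700/260 = 68.077; p = 191; 1 − d/p = 0.64358
EPQ = √(2DS / (H(1 − d/p)))
    = √(2 × 17,700 × 411 / (37.5 × 0.64358)) ≈ 776.44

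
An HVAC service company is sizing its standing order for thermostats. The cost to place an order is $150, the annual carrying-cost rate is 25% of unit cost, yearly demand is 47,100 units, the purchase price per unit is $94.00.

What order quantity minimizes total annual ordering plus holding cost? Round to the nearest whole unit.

775 units

H = i·C = 0.25 × $94 = $23.5000 per unit-year
Q* = √(2·D·S / H) = √(2·47,100·150 / 23.5) = √601,276.6 ≈ 775.42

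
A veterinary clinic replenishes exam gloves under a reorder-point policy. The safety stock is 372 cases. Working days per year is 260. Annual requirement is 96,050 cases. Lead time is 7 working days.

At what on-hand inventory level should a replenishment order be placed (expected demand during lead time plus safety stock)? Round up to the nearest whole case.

2,958 cases

Daily demand d = 96,050 / 260 = 369.423 cases/day
Demand during lead time = 369.423 × 7 = 2,585.96
Reorder point = 2,585.96 + 372 = 2,957.96 → round up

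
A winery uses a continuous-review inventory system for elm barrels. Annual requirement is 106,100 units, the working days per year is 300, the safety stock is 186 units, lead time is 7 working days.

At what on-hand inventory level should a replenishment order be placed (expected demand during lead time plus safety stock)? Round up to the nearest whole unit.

Daily demand d = 106,100 / 300 = 353.667 units/day
Demand during lead time = 353.667 × 7 = 2,475.67
Reorder point = 2,475.67 + 186 = 2,661.67 → round up

2,662 units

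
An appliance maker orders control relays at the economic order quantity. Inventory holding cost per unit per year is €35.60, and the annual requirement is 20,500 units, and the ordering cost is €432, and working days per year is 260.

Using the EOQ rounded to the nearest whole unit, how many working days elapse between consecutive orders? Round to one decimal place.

8.9 days

Q* = √(2·D·S / H) = √(2·20,500·432 / 35.6) = √497,528.1 ≈ 705.36 → Q = 705 units
Days between orders = 260 / (D/Q) = 260 / 29.078 ≈ 8.941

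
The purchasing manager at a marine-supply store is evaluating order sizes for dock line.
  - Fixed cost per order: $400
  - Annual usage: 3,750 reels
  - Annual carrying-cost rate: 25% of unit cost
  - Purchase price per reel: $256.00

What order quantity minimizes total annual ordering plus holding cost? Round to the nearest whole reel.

Holding cost per reel per year: H = 25% × $256 = $64.0000
EOQ = √(2DS/H) = √(2 × 3,750 × 400 / 64)
    = √(46,875.00) ≈ 216.51

217 reels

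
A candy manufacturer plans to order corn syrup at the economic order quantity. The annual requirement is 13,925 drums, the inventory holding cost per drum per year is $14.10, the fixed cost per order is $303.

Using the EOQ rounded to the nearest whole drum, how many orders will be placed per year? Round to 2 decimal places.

Optimal lot size Q* = (2 × 13,925 × $303 / $14.1)^½ ≈ 773.61 → Q = 774
N = D/Q = 13,925/774 ≈ 17.991 orders/yr

17.99 orders per year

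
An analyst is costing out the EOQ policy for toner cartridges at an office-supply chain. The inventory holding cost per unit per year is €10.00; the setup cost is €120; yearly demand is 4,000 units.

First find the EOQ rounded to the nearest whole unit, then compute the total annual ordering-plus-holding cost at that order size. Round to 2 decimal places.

€3,098.39

Q* = √(2·D·S / H) = √(2·4,000·120 / 10) = √96,000.0 ≈ 309.84 → Q = 310 units
Annual ordering cost = (D/Q)·S = (4,000/310) × 120 = €1,548.39
Annual holding cost  = (Q/2)·H = (310/2) × 10 = €1,550.00
Total = €1,548.39 + €1,550.00 = €3,098.39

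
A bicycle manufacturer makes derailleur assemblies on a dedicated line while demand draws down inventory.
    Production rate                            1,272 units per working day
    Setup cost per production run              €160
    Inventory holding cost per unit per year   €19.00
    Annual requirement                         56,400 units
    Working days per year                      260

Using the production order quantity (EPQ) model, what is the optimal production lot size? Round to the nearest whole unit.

d = 56,400/260 = 216.9231 units/day;  effective holding cost H(1 − d/p) = 19·(1 − 216.9231/1272) = 15.75980
Q* = √(2DS / H_eff) = √(2·56,400·160 / 15.75980) ≈ 1,070.14

1,070 units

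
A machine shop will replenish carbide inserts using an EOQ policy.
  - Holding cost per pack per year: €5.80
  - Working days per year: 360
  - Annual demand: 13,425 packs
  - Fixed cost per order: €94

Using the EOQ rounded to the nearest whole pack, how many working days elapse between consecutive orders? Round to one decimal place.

17.7 days

EOQ = √(2DS/H) = √(2 × 13,425 × 94 / 5.8)
    = √(435,155.17) ≈ 659.66 → Q = 660 packs
Cycle time = (working days × Q)/D = (360 × 660) / 13,425 = 17.698 days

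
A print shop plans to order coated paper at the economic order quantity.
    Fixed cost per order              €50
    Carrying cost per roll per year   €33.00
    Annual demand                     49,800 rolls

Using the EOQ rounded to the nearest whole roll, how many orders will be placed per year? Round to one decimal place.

EOQ = √(2DS/H) = √(2 × 49,800 × 50 / 33)
    = √(150,909.09) ≈ 388.47 → Q = 388
N = D/Q = 49,800/388 ≈ 128.351 orders/yr

128.4 orders per year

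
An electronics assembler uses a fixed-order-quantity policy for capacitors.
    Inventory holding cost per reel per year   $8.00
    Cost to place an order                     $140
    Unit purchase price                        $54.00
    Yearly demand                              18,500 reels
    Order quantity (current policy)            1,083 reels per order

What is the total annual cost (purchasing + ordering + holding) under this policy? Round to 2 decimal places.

$1,005,723.51

Ordering: D/Q × S = 18,500/1,083 × $140 = $2,391.51
Holding:  Q/2 × H = 1,083/2 × $8 = $4,332.00
Purchase cost = D·C = 18,500 × 54 = $999,000.00
Total = $2,391.51 + $4,332.00 + $999,000.00 = $1,005,723.51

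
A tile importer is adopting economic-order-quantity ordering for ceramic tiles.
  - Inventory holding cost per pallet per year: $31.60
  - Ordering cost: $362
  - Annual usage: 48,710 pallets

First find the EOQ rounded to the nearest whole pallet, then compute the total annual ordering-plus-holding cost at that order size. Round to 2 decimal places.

2DS/H = 2·48,710·362/31.6 = 1,116,013.92
EOQ = √1,116,013.92 ≈ 1,056.42 → Q = 1,056 pallets
Ordering: D/Q × S = 48,710/1,056 × $362 = $16,697.94
Holding:  Q/2 × H = 1,056/2 × $31.6 = $16,684.80
Total = $16,697.94 + $16,684.80 = $33,382.74

$33,382.74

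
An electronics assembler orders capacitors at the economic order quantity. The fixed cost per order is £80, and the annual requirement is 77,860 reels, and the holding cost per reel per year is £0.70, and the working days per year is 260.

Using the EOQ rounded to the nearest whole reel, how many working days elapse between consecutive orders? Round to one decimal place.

14.1 days

EOQ = √(2DS/H) = √(2 × 77,860 × 80 / 0.7)
    = √(17,796,571.43) ≈ 4,218.60 → Q = 4,219 reels
Cycle time = (working days × Q)/D = (260 × 4,219) / 77,860 = 14.089 days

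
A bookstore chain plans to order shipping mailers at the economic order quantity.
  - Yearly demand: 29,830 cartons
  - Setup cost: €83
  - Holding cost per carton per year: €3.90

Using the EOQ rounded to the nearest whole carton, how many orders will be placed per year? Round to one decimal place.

26.5 orders per year

Optimal lot size Q* = (2 × 29,830 × €83 / €3.9)^½ ≈ 1,126.80 → Q = 1,127
N = D/Q = 29,830/1,127 ≈ 26.469 orders/yr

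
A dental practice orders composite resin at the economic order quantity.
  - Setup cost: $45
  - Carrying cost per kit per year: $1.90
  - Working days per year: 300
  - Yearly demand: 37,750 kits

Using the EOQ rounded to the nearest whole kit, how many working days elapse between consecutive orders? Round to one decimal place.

Optimal lot size Q* = (2 × 37,750 × $45 / $1.9)^½ ≈ 1,337.22 → Q = 1,337 kits
Days between orders = 300 / (D/Q) = 300 / 28.235 ≈ 10.625

10.6 days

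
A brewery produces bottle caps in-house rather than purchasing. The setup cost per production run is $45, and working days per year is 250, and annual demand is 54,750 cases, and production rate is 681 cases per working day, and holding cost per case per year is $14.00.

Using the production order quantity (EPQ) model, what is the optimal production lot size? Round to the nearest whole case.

Daily demand d = 54,750/250 = 219.000; p = 681; 1 − d/p = 0.67841
EPQ = √(2DS / (H(1 − d/p)))
    = √(2 × 54,750 × 45 / (14 × 0.67841)) ≈ 720.28

720 cases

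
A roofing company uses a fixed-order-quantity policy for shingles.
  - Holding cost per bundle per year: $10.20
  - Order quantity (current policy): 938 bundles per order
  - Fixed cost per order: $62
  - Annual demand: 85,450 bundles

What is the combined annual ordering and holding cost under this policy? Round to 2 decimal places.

$10,431.88

Ordering: D/Q × S = 85,450/938 × $62 = $5,648.08
Holding:  Q/2 × H = 938/2 × $10.2 = $4,783.80
Total = $5,648.08 + $4,783.80 = $10,431.88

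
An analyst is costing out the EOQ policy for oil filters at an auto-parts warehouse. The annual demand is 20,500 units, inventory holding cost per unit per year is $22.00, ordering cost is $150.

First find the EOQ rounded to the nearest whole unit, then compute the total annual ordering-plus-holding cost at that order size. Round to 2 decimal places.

$11,631.85

Optimal lot size Q* = (2 × 20,500 × $150 / $22)^½ ≈ 528.72 → Q = 529 units
Annual ordering cost = (D/Q)·S = (20,500/529) × 150 = $5,812.85
Annual holding cost  = (Q/2)·H = (529/2) × 22 = $5,819.00
Total = $5,812.85 + $5,819.00 = $11,631.85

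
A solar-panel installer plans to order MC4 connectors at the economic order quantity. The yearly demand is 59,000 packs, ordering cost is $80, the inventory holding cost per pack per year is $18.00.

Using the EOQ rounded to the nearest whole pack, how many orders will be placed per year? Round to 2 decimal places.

81.49 orders per year

EOQ = √(2DS/H) = √(2 × 59,000 × 80 / 18)
    = √(524,444.44) ≈ 724.19 → Q = 724
Orders per year = D/Q = 59,000 / 724 = 81.492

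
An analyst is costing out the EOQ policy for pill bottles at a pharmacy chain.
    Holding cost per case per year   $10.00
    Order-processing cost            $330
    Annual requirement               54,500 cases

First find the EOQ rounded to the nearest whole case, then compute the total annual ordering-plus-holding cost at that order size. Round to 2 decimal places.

EOQ = √(2DS/H) = √(2 × 54,500 × 330 / 10)
    = √(3,597,000.00) ≈ 1,896.58 → Q = 1,897 cases
Annual ordering cost = (D/Q)·S = (54,500/1,897) × 330 = $9,480.76
Annual holding cost  = (Q/2)·H = (1,897/2) × 10 = $9,485.00
Total = $9,480.76 + $9,485.00 = $18,965.76

$18,965.76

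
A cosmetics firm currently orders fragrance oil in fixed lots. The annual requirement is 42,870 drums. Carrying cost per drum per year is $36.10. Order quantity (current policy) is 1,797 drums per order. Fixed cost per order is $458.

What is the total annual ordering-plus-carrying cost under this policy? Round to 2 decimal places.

$43,362.09

Annual ordering cost = (D/Q)·S = (42,870/1,797) × 458 = $10,926.24
Annual holding cost  = (Q/2)·H = (1,797/2) × 36.1 = $32,435.85
Total = $10,926.24 + $32,435.85 = $43,362.09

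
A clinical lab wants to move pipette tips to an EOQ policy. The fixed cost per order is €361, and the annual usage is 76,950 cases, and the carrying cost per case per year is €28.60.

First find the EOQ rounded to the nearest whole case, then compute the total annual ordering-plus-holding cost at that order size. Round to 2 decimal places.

Optimal lot size Q* = (2 × 76,950 × €361 / €28.6)^½ ≈ 1,393.77 → Q = 1,394 cases
Orders/yr = 76,950/1,394 = 55.201; ordering cost = 55.201 × €361 = €19,927.51
Average inventory = 1,394/2 = 697; holding cost = 697 × €28.6 = €19,934.20
Total = €19,927.51 + €19,934.20 = €39,861.71

€39,861.71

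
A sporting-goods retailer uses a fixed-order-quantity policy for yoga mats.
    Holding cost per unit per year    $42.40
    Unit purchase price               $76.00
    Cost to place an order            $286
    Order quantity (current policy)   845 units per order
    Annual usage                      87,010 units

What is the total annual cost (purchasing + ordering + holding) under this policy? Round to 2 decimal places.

$6,660,123.54

Ordering: D/Q × S = 87,010/845 × $286 = $29,449.54
Holding:  Q/2 × H = 845/2 × $42.4 = $17,914.00
Purchase cost = D·C = 87,010 × 76 = $6,612,760.00
Total = $29,449.54 + $17,914.00 + $6,612,760.00 = $6,660,123.54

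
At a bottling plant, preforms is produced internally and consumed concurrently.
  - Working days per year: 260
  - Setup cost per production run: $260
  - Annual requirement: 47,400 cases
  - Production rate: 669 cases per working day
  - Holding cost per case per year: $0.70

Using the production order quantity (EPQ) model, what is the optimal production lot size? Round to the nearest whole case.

6,957 cases

Daily demand d = 47,400/260 = 182.308; p = 669; 1 − d/p = 0.72749
EPQ = √(2DS / (H(1 − d/p)))
    = √(2 × 47,400 × 260 / (0.7 × 0.72749)) ≈ 6,957.09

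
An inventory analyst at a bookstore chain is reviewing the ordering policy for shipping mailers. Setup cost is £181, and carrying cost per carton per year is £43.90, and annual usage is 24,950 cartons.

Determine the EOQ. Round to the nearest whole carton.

Optimal lot size Q* = (2 × 24,950 × £181 / £43.9)^½ ≈ 453.58

454 cartons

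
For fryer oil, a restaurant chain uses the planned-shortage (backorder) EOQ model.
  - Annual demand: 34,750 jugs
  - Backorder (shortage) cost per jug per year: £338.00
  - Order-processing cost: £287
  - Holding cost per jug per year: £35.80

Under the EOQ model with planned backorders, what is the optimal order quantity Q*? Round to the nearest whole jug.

Basic EOQ = √(2·34,750·287/35.8) = 746.435
Backorder adjustment √((H+b)/b) = √((35.8+338)/338) = 1.0516
Q* = 746.435 × 1.0516 ≈ 784.97

785 jugs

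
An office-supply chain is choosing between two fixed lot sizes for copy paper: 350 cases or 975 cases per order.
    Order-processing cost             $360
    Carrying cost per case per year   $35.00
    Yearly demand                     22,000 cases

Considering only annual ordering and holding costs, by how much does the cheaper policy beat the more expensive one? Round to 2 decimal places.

$3,567.99

For each Q, cost = (D/Q)·S + (Q/2)·H.
TC(350) = (22,000/350)×360 + (350/2)×35 = $28,753.57
TC(975) = (22,000/975)×360 + (975/2)×35 = $25,185.58
|ΔTC| = |$28,753.57 − $25,185.58| = $3,567.99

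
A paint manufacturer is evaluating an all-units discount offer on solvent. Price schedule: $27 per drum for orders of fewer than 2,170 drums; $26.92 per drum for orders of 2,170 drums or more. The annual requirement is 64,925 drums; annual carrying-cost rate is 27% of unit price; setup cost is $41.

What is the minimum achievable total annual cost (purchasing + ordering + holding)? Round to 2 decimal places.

$1,756,893.91

H₁ = 27%×$27 = $7.2900;  H₂ = 27%×$26.92 = $7.2684
EOQ₁ = √(2×64,925×41/7.2900) = 854.57  (< 2,170, feasible at tier 1)
EOQ₂ = √(2×64,925×41/7.2684) = 855.84  (< 2,170 → use Q = 2,170 at tier-2 price)
TC(tier 1 (EOQ₁), Q≈854.6) = $1,759,204.84
TC(tier 2, Q≈2,170.0) = $1,756,893.91
Minimum at tier 2: $1,756,893.91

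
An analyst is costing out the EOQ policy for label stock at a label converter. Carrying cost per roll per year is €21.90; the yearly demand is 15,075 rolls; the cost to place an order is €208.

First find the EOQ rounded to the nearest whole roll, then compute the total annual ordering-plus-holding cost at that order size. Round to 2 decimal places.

€11,719.18

Optimal lot size Q* = (2 × 15,075 × €208 / €21.9)^½ ≈ 535.12 → Q = 535 rolls
Ordering: D/Q × S = 15,075/535 × €208 = €5,860.93
Holding:  Q/2 × H = 535/2 × €21.9 = €5,858.25
Total = €5,860.93 + €5,858.25 = €11,719.18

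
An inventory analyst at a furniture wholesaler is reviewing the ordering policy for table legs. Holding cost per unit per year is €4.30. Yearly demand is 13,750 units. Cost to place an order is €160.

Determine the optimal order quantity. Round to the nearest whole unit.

1,012 units

EOQ = √(2DS/H) = √(2 × 13,750 × 160 / 4.3)
    = √(1,023,255.81) ≈ 1,011.56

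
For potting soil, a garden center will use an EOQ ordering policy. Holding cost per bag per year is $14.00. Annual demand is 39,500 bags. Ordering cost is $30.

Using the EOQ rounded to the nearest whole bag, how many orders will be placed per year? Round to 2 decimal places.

Q* = √(2·D·S / H) = √(2·39,500·30 / 14) = √169,285.7 ≈ 411.44 → Q = 411
Orders per year = D/Q = 39,500 / 411 = 96.107

96.11 orders per year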